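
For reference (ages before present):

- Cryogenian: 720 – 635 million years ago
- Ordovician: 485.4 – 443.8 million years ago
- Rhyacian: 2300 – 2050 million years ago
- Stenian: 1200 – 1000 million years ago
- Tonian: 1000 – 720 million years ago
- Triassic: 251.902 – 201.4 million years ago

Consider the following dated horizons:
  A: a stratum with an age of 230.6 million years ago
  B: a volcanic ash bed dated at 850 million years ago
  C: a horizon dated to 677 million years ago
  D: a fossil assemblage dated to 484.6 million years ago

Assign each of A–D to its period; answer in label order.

A: 230.6 Ma lies in 251.902–201.4 Ma, so Triassic.
B: 850 Ma lies in 1000–720 Ma, so Tonian.
C: 677 Ma lies in 720–635 Ma, so Cryogenian.
D: 484.6 Ma lies in 485.4–443.8 Ma, so Ordovician.

A — Triassic; B — Tonian; C — Cryogenian; D — Ordovician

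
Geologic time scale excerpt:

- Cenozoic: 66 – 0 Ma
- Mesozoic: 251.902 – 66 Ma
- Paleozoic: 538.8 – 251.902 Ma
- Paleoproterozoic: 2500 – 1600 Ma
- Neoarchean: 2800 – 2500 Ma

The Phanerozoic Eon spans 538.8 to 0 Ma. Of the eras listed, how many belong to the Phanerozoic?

3

Eras inside 538.8–0 Ma: Paleozoic, Mesozoic, Cenozoic — 3 in total.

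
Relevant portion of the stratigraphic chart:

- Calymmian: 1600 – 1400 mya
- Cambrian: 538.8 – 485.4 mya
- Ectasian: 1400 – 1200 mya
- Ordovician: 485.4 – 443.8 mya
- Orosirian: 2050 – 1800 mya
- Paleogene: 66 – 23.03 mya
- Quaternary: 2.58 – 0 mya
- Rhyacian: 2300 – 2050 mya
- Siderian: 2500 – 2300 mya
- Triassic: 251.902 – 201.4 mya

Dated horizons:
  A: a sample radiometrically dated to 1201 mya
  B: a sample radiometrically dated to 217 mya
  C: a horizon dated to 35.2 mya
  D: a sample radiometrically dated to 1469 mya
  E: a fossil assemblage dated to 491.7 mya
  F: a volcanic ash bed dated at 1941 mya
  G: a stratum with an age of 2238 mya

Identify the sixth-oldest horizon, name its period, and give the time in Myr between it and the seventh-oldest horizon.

Sorted oldest-first by Ma: G (2238), F (1941), D (1469), A (1201), E (491.7), B (217), C (35.2).
The sixth oldest is B at 217 Ma, which lies in 251.902–201.4 Ma: the Triassic.
The seventh oldest is C at 35.2 Ma; separation = |217 − 35.2| = 181.8 Myr.

B, in the Triassic; 181.8 million years to C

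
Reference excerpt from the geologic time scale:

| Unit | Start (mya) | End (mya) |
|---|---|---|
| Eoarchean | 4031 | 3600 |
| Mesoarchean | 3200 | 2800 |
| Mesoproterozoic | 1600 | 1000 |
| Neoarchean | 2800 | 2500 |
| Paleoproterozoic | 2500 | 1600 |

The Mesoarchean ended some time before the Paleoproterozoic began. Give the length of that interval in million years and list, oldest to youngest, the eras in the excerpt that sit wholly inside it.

End of Mesoarchean = 2800 Ma; start of Paleoproterozoic = 2500 Ma.
Gap = 2800 − 2500 = 300 Myr.
Eras wholly inside 2800–2500 Ma: Neoarchean (2800–2500).

300 million years; Neoarchean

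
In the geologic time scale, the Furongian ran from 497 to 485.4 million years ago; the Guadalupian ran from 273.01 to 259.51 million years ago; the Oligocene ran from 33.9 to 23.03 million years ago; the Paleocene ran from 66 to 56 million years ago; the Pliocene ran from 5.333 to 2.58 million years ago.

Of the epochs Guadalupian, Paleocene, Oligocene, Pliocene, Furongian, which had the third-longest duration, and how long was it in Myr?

Oligocene, 10.87 million years

Durations: Guadalupian 13.5; Paleocene 10; Oligocene 10.87; Pliocene 2.753; Furongian 11.6 Myr.
Sorted longest-first: Guadalupian (13.5), Furongian (11.6), Oligocene (10.87), Paleocene (10), Pliocene (2.753).
The third longest is Oligocene at 10.87 Myr.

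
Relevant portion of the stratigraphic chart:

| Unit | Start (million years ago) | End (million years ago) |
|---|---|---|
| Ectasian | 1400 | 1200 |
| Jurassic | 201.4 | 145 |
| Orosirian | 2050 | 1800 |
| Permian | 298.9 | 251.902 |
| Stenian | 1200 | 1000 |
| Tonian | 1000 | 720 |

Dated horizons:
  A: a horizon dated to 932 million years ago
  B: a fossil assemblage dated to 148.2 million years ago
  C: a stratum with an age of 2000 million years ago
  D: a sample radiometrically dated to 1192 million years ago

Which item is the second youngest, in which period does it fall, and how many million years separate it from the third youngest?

Sorted youngest-first by Ma: B (148.2), A (932), D (1192), C (2000).
The second youngest is A at 932 Ma, which lies in 1000–720 Ma: the Tonian.
The third youngest is D at 1192 Ma; separation = |932 − 1192| = 260 Myr.

A, in the Tonian; 260 million years to D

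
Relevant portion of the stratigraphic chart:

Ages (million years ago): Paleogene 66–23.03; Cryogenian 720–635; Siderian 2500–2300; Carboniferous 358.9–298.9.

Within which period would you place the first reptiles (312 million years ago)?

312 Ma lies between 358.9 and 298.9 Ma, so it falls in the Carboniferous.

Carboniferous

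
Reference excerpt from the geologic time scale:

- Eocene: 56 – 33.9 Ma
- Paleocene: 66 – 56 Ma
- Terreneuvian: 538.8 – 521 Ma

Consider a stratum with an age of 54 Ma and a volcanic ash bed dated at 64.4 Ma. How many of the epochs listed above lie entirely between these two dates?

0

The older date is 64.4 Ma and the younger is 54 Ma.
No epoch both begins after 64.4 Ma and ends before 54 Ma, so the count is 0.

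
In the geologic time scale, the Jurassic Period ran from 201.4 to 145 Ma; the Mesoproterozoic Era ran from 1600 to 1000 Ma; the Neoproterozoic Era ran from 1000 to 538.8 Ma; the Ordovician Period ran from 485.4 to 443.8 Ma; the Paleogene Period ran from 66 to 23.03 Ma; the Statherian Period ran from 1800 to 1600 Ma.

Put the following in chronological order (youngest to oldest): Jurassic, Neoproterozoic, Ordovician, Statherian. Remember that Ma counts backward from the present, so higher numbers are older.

Jurassic, then Ordovician, then Neoproterozoic, then Statherian

The oldest of these is Statherian (starts 1800 Ma) and the youngest is Jurassic (ends 145 Ma).
In between, by decreasing start age: Neoproterozoic (1000), Ordovician (485.4).
Listing youngest first means reversing that sequence.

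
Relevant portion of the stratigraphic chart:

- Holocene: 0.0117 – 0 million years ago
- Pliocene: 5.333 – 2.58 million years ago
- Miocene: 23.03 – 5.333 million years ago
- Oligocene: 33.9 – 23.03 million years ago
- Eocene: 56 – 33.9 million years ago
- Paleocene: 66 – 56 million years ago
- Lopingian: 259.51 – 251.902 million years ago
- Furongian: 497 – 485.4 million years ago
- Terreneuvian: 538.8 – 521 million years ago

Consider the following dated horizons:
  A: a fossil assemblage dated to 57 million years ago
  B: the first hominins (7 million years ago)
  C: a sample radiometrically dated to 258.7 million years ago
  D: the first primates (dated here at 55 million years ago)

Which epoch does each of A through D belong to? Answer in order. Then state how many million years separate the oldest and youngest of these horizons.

A — Paleocene; B — Miocene; C — Lopingian; D — Eocene; span 251.7 million years

Match each age against the start–end ranges in the excerpt: A = 57 Ma → Paleocene (66–56); B = 7 Ma → Miocene (23.03–5.333); C = 258.7 Ma → Lopingian (259.51–251.902); D = 55 Ma → Eocene (56–33.9).
The largest age is 258.7 Ma and the smallest is 7 Ma; their difference is 251.7 Myr.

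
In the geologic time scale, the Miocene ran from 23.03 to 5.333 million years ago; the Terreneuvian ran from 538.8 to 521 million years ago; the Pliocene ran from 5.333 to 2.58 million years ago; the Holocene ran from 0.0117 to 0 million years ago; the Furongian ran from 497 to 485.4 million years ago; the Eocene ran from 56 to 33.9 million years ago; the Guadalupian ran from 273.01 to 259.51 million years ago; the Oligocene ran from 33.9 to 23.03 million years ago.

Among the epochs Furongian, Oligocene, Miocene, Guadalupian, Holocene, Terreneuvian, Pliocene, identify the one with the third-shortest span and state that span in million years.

Oligocene, 10.87 million years

Start − end for each: Furongian 497 − 485.4 = 11.6; Oligocene 33.9 − 23.03 = 10.87; Miocene 23.03 − 5.333 = 17.697; Guadalupian 273.01 − 259.51 = 13.5; Holocene 0.0117 − 0 = 0.0117; Terreneuvian 538.8 − 521 = 17.8; Pliocene 5.333 − 2.58 = 2.753.
Ranking these from shortest: Holocene < Pliocene < Oligocene < Furongian < Guadalupian < Miocene < Terreneuvian.
Position 3 in that ranking is Oligocene, which lasted 10.87 Myr.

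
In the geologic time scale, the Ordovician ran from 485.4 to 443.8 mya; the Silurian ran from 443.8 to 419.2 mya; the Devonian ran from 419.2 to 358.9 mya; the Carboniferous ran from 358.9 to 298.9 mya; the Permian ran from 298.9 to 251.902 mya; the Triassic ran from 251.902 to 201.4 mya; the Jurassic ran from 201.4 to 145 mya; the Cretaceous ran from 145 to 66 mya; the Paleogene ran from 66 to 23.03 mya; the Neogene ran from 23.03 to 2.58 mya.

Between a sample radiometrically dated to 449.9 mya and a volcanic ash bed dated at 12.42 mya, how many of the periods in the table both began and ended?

8

The older date is 449.9 Ma and the younger is 12.42 Ma.
Periods with start < 449.9 and end > 12.42 Ma: Silurian (443.8–419.2), Devonian (419.2–358.9), Carboniferous (358.9–298.9), Permian (298.9–251.902), Triassic (251.902–201.4), Jurassic (201.4–145), Cretaceous (145–66), Paleogene (66–23.03).
That is 8 complete periods.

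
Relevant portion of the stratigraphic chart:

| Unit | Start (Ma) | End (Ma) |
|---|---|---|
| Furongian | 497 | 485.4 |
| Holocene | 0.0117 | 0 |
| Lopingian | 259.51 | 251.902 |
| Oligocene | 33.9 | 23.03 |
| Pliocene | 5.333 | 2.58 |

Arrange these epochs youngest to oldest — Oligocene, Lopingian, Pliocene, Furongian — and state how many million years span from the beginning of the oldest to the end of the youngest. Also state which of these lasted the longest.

Pliocene, Oligocene, Lopingian, Furongian; total span 494.42 Myr; longest is Furongian

From the excerpt: Oligocene 33.9–23.03; Lopingian 259.51–251.902; Pliocene 5.333–2.58; Furongian 497–485.4 (Ma).
Larger Ma is earlier, so the oldest is Furongian and the youngest is Pliocene; youngest to oldest: Pliocene, Oligocene, Lopingian, Furongian.
Oldest start 497 minus youngest end 2.58 gives 494.42 Myr overall.
Individual lengths (start − end): Furongian 11.6; Pliocene 2.753; Lopingian 7.608; Oligocene 10.87. The largest is Furongian at 11.6 Myr.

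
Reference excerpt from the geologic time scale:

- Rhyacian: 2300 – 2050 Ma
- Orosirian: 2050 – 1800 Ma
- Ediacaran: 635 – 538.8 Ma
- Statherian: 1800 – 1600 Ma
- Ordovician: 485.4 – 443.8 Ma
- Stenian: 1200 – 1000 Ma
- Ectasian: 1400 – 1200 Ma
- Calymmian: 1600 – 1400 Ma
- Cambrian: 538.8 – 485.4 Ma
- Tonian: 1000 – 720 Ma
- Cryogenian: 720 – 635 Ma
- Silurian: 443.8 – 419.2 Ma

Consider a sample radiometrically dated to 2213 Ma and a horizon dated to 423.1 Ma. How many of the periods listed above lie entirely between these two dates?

10

2213 Ma sits inside the Rhyacian (2300–2050) and 423.1 Ma inside the Silurian (443.8–419.2); neither of those is wholly between the two dates.
The listed periods lying completely between them are Orosirian, Statherian, Calymmian, Ectasian, Stenian, Tonian, Cryogenian, Ediacaran, Cambrian, Ordovician — 10 in all.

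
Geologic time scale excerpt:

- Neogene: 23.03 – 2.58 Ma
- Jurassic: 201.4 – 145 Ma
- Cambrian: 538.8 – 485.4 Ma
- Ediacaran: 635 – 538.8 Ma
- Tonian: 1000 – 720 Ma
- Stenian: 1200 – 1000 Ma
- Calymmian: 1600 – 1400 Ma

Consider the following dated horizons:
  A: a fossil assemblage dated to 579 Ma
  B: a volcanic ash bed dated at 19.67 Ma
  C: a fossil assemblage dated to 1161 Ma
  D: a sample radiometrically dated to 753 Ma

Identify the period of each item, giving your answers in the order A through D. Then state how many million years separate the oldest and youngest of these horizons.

Match each age against the start–end ranges in the excerpt: A = 579 Ma → Ediacaran (635–538.8); B = 19.67 Ma → Neogene (23.03–2.58); C = 1161 Ma → Stenian (1200–1000); D = 753 Ma → Tonian (1000–720).
The largest age is 1161 Ma and the smallest is 19.67 Ma; their difference is 1141.33 Myr.

A — Ediacaran; B — Neogene; C — Stenian; D — Tonian; span 1141.33 million years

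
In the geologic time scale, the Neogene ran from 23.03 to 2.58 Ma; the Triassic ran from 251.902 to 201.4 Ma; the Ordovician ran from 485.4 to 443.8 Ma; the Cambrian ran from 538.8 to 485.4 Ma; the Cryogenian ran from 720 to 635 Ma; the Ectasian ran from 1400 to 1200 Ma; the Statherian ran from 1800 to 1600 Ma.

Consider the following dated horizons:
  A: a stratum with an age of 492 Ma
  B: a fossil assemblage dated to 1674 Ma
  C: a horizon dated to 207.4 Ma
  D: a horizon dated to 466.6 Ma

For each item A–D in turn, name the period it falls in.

Match each age against the start–end ranges in the excerpt: A = 492 Ma → Cambrian (538.8–485.4); B = 1674 Ma → Statherian (1800–1600); C = 207.4 Ma → Triassic (251.902–201.4); D = 466.6 Ma → Ordovician (485.4–443.8).

A — Cambrian; B — Statherian; C — Triassic; D — Ordovician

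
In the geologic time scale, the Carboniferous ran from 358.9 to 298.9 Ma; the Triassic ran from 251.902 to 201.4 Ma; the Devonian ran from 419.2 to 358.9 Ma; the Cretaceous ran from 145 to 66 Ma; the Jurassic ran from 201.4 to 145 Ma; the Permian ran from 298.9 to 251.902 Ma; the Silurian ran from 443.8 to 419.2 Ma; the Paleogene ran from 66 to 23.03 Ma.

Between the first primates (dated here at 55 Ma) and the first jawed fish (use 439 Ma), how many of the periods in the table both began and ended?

6

The older date is 439 Ma and the younger is 55 Ma.
Periods with start < 439 and end > 55 Ma: Devonian (419.2–358.9), Carboniferous (358.9–298.9), Permian (298.9–251.902), Triassic (251.902–201.4), Jurassic (201.4–145), Cretaceous (145–66).
That is 6 complete periods.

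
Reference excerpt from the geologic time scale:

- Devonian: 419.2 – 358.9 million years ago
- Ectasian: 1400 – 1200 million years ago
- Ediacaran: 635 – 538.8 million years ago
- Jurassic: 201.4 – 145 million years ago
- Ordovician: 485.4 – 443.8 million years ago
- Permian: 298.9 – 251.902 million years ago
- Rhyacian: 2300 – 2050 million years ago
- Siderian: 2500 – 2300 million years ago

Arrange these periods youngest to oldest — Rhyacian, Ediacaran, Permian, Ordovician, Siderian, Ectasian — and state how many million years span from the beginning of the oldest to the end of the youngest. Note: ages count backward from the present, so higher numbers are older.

Permian, Ordovician, Ediacaran, Ectasian, Rhyacian, Siderian; total span 2248.098 Myr

Start ages (Ma): Siderian 2500, Rhyacian 2300, Ectasian 1400, Ediacaran 635, Ordovician 485.4, Permian 298.9.
Ordered youngest to oldest: Permian, Ordovician, Ediacaran, Ectasian, Rhyacian, Siderian.
Span = 2500 − 251.902 = 2248.098 Myr.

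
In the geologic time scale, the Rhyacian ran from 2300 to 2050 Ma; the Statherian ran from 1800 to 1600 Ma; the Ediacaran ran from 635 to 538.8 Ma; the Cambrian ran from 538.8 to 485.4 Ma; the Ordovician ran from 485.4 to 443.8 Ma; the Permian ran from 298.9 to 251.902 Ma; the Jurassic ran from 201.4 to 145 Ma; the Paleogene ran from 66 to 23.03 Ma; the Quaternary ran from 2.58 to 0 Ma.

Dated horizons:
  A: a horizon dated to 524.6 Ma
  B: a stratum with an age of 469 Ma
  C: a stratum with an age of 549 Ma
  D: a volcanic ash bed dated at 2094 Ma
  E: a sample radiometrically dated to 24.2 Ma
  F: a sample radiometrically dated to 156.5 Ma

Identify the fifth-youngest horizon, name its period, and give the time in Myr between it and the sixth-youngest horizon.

C, in the Ediacaran; 1545 million years to D

Sorted youngest-first by Ma: E (24.2), F (156.5), B (469), A (524.6), C (549), D (2094).
The fifth youngest is C at 549 Ma, which lies in 635–538.8 Ma: the Ediacaran.
The sixth youngest is D at 2094 Ma; separation = |549 − 2094| = 1545 Myr.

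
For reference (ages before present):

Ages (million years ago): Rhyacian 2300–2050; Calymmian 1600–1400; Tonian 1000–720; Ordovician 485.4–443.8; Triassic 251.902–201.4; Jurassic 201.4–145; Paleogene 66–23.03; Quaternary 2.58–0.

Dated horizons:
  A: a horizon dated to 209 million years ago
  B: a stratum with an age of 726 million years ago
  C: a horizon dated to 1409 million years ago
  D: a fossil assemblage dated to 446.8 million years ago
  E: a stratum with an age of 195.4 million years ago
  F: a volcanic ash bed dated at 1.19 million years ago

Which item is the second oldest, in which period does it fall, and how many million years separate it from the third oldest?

B, in the Tonian; 279.2 million years to D

Sorted oldest-first by Ma: C (1409), B (726), D (446.8), A (209), E (195.4), F (1.19).
The second oldest is B at 726 Ma, which lies in 1000–720 Ma: the Tonian.
The third oldest is D at 446.8 Ma; separation = |726 − 446.8| = 279.2 Myr.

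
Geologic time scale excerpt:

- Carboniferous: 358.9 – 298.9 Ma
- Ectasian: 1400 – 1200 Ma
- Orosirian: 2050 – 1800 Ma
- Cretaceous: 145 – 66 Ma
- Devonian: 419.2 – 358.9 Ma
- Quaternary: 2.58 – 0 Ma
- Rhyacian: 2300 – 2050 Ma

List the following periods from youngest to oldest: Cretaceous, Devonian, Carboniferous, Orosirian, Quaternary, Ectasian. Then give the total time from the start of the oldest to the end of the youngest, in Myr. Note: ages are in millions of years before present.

Quaternary → Cretaceous → Carboniferous → Devonian → Ectasian → Orosirian; total span 2050 Myr

From the excerpt: Cretaceous 145–66; Devonian 419.2–358.9; Carboniferous 358.9–298.9; Orosirian 2050–1800; Quaternary 2.58–0; Ectasian 1400–1200 (Ma).
Larger Ma is earlier, so the oldest is Orosirian and the youngest is Quaternary; youngest to oldest: Quaternary, Cretaceous, Carboniferous, Devonian, Ectasian, Orosirian.
Oldest start 2050 minus youngest end 0 gives 2050 Myr overall.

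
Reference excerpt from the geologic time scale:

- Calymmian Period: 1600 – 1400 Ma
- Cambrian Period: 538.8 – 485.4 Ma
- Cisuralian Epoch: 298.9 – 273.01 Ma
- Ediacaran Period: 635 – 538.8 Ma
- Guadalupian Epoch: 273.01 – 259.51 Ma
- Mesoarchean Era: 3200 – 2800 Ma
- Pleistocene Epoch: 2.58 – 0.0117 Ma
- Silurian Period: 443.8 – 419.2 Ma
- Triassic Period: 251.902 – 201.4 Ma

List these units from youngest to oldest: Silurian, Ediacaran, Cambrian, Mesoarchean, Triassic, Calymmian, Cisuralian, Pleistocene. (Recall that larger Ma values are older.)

The oldest of these is Mesoarchean (starts 3200 Ma) and the youngest is Pleistocene (ends 0.0117 Ma).
In between, by decreasing start age: Calymmian (1600), Ediacaran (635), Cambrian (538.8), Silurian (443.8), Cisuralian (298.9), Triassic (251.902).
Listing youngest first means reversing that sequence.

Pleistocene, then Triassic, then Cisuralian, then Silurian, then Cambrian, then Ediacaran, then Calymmian, then Mesoarchean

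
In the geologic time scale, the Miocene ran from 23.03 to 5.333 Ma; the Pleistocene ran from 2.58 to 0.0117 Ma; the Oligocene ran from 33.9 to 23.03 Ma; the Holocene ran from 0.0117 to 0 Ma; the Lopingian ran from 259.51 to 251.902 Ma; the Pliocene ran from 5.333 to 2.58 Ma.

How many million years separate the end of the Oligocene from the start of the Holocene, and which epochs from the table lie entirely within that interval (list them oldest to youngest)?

End of Oligocene = 23.03 Ma; start of Holocene = 0.0117 Ma.
Gap = 23.03 − 0.0117 = 23.0183 Myr.
Epochs wholly inside 23.03–0.0117 Ma: Miocene (23.03–5.333), Pliocene (5.333–2.58), Pleistocene (2.58–0.0117).

23.0183 million years; Miocene, Pliocene, Pleistocene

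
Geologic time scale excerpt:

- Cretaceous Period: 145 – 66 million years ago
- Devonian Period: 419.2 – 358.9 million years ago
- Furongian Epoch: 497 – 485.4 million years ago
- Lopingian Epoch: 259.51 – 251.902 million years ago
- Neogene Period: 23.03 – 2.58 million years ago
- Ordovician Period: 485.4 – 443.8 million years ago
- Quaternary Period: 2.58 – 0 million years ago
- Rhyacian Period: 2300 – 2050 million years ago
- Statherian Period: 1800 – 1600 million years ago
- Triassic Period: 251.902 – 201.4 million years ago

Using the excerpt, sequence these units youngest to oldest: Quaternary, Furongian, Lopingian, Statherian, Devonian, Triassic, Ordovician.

Quaternary, then Triassic, then Lopingian, then Devonian, then Ordovician, then Furongian, then Statherian

The oldest of these is Statherian (starts 1800 Ma) and the youngest is Quaternary (ends 0 Ma).
In between, by decreasing start age: Furongian (497), Ordovician (485.4), Devonian (419.2), Lopingian (259.51), Triassic (251.902).
Listing youngest first means reversing that sequence.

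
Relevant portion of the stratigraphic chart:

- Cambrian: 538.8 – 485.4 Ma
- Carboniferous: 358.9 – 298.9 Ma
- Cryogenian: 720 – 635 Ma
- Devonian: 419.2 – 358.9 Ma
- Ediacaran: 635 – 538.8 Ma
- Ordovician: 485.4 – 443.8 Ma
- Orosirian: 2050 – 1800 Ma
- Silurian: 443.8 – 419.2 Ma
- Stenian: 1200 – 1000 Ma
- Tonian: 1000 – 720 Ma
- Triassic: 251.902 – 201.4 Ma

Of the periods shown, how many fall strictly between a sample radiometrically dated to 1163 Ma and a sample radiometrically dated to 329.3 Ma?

1163 Ma sits inside the Stenian (1200–1000) and 329.3 Ma inside the Carboniferous (358.9–298.9); neither of those is wholly between the two dates.
The listed periods lying completely between them are Tonian, Cryogenian, Ediacaran, Cambrian, Ordovician, Silurian, Devonian — 7 in all.

7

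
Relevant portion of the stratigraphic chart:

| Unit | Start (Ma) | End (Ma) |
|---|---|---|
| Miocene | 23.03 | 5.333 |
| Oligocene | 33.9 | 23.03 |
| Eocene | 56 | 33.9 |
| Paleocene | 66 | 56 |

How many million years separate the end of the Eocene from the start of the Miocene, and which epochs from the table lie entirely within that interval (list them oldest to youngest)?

The Eocene closes at 33.9 Ma and the Miocene opens at 23.03 Ma, so the interval is 33.9 − 23.03 = 10.87 Myr.
An epoch fits inside if it starts at or after 33.9 Ma and ends at or before 23.03 Ma; oldest first that gives Oligocene.

10.87 million years; Oligocene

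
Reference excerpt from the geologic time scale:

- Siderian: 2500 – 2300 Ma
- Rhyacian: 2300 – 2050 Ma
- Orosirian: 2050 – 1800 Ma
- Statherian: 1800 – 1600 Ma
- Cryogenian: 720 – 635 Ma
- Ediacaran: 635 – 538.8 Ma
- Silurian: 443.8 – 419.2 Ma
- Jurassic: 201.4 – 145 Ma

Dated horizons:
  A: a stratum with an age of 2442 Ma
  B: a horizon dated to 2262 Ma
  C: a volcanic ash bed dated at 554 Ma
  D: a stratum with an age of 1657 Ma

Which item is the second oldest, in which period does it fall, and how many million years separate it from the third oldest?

Sorted oldest-first by Ma: A (2442), B (2262), D (1657), C (554).
The second oldest is B at 2262 Ma, which lies in 2300–2050 Ma: the Rhyacian.
The third oldest is D at 1657 Ma; separation = |2262 − 1657| = 605 Myr.

B, in the Rhyacian; 605 million years to D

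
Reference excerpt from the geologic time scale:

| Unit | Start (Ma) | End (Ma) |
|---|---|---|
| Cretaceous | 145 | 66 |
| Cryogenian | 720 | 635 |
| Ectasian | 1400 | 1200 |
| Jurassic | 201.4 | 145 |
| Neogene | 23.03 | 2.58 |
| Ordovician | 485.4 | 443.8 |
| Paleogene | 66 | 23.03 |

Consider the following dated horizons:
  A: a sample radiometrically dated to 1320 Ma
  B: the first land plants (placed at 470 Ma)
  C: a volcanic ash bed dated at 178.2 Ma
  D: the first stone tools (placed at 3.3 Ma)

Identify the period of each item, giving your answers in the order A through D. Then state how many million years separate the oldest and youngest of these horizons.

A — Ectasian; B — Ordovician; C — Jurassic; D — Neogene; span 1316.7 million years

A: 1320 Ma lies in 1400–1200 Ma, so Ectasian.
B: 470 Ma lies in 485.4–443.8 Ma, so Ordovician.
C: 178.2 Ma lies in 201.4–145 Ma, so Jurassic.
D: 3.3 Ma lies in 23.03–2.58 Ma, so Neogene.
Oldest = 1320 Ma, youngest = 3.3 Ma → span 1316.7 Myr.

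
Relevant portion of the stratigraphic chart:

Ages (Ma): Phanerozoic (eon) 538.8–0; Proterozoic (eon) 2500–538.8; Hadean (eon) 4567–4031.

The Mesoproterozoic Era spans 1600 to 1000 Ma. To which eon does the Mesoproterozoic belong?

The Mesoproterozoic (1600–1000 Ma) lies entirely within 2500–538.8 Ma, the Proterozoic Eon.

Proterozoic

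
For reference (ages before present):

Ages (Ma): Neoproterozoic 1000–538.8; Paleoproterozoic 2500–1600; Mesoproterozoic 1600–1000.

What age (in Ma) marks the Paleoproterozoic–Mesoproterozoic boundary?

The Paleoproterozoic ends and the Mesoproterozoic begins at 1600 Ma.

1600 Ma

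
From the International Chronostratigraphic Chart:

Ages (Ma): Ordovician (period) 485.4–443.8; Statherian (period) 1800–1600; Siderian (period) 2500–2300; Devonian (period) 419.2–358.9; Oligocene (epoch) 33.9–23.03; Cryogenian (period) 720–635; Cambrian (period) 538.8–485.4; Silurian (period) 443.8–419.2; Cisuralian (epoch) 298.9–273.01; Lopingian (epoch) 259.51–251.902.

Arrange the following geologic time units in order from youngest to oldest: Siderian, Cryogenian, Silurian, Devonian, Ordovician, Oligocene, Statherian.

Read off each span (Ma): Siderian 2500–2300; Cryogenian 720–635; Silurian 443.8–419.2; Devonian 419.2–358.9; Ordovician 485.4–443.8; Oligocene 33.9–23.03; Statherian 1800–1600.
Larger Ma is older, so oldest→youngest is Siderian, Statherian, Cryogenian, Ordovician, Silurian, Devonian, Oligocene; reverse it for youngest→oldest.

Oligocene, then Devonian, then Silurian, then Ordovician, then Cryogenian, then Statherian, then Siderian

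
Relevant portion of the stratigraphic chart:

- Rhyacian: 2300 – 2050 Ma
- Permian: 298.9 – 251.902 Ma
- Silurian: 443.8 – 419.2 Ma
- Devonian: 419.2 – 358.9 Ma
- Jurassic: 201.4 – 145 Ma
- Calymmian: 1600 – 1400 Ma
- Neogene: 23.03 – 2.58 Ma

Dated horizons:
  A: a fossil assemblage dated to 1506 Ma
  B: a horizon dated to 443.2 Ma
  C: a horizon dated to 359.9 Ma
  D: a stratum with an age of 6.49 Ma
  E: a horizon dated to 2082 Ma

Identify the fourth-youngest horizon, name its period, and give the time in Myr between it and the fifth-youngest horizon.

A, in the Calymmian; 576 million years to E

Sorted youngest-first by Ma: D (6.49), C (359.9), B (443.2), A (1506), E (2082).
The fourth youngest is A at 1506 Ma, which lies in 1600–1400 Ma: the Calymmian.
The fifth youngest is E at 2082 Ma; separation = |1506 − 2082| = 576 Myr.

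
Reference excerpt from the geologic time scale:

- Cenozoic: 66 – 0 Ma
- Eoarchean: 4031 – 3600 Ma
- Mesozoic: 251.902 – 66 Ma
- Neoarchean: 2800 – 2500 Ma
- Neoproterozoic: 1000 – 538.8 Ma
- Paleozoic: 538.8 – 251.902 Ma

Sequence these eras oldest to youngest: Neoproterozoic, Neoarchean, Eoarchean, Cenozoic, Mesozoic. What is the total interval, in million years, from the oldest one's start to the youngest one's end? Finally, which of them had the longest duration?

Start ages (Ma): Eoarchean 4031, Neoarchean 2800, Neoproterozoic 1000, Mesozoic 251.902, Cenozoic 66.
Ordered oldest to youngest: Eoarchean, Neoarchean, Neoproterozoic, Mesozoic, Cenozoic.
Span = 4031 − 0 = 4031 Myr.
Durations: Neoproterozoic 461.2, Cenozoic 66, Neoarchean 300, Eoarchean 431, Mesozoic 185.902 → longest is Neoproterozoic (461.2 Myr).

Eoarchean, Neoarchean, Neoproterozoic, Mesozoic, Cenozoic; total span 4031 Myr; longest is Neoproterozoic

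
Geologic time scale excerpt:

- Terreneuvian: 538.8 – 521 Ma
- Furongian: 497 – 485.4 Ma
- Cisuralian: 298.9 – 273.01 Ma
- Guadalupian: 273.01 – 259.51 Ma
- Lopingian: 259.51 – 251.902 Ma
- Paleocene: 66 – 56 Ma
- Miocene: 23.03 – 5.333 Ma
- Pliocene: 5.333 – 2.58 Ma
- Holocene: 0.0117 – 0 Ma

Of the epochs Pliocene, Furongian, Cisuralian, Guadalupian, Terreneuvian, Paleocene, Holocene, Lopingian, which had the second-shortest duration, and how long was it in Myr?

Durations: Pliocene 2.753; Furongian 11.6; Cisuralian 25.89; Guadalupian 13.5; Terreneuvian 17.8; Paleocene 10; Holocene 0.0117; Lopingian 7.608 Myr.
Sorted shortest-first: Holocene (0.0117), Pliocene (2.753), Lopingian (7.608), Paleocene (10), Furongian (11.6), Guadalupian (13.5), Terreneuvian (17.8), Cisuralian (25.89).
The second shortest is Pliocene at 2.753 Myr.

Pliocene, 2.753 million years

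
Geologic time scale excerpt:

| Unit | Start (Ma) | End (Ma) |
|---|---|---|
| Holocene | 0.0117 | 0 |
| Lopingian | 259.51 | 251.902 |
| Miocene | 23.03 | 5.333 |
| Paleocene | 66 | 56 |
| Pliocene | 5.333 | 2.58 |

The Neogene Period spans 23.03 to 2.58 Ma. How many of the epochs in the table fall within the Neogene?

2

Epochs inside 23.03–2.58 Ma: Miocene, Pliocene — 2 in total.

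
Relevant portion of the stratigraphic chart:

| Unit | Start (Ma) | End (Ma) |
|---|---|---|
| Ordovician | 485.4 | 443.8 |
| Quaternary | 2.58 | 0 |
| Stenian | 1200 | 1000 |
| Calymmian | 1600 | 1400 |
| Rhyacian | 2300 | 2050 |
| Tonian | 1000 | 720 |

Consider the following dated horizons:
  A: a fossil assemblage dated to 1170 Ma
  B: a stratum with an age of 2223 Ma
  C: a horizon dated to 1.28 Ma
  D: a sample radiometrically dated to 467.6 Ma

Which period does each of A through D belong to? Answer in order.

A — Stenian; B — Rhyacian; C — Quaternary; D — Ordovician

A: 1170 Ma lies in 1200–1000 Ma, so Stenian.
B: 2223 Ma lies in 2300–2050 Ma, so Rhyacian.
C: 1.28 Ma lies in 2.58–0 Ma, so Quaternary.
D: 467.6 Ma lies in 485.4–443.8 Ma, so Ordovician.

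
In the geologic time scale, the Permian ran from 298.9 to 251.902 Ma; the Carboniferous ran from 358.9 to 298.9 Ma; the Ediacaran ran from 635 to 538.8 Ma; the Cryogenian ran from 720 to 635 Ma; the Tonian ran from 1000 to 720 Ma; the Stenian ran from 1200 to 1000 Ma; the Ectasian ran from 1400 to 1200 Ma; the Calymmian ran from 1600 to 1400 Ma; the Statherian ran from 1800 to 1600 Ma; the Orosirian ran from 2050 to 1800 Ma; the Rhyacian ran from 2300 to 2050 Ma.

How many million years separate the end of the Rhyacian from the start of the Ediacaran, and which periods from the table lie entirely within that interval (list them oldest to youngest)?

1415 million years; Orosirian, Statherian, Calymmian, Ectasian, Stenian, Tonian, Cryogenian

The Rhyacian closes at 2050 Ma and the Ediacaran opens at 635 Ma, so the interval is 2050 − 635 = 1415 Myr.
A period fits inside if it starts at or after 2050 Ma and ends at or before 635 Ma; oldest first that gives Orosirian, Statherian, Calymmian, Ectasian, Stenian, Tonian, Cryogenian.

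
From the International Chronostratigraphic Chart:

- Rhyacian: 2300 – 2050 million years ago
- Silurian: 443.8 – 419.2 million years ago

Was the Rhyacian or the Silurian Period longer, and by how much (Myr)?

Rhyacian: 2300 − 2050 = 250 Myr.
Silurian: 443.8 − 419.2 = 24.6 Myr.
Difference: 250 − 24.6 = 225.4 Myr, so the Rhyacian was longer.

Rhyacian, by 225.4 million years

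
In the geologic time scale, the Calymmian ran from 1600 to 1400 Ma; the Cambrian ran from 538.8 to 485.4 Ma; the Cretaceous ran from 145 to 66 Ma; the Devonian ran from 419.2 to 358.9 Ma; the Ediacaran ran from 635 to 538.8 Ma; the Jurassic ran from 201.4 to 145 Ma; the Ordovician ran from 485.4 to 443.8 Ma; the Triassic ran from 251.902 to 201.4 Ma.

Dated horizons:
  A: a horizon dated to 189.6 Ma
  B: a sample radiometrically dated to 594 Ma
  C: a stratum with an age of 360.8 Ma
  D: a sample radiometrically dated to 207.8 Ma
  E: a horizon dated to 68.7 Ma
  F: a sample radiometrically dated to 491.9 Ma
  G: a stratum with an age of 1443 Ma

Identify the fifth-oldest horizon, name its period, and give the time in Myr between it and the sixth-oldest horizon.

D, in the Triassic; 18.2 million years to A

Sorted oldest-first by Ma: G (1443), B (594), F (491.9), C (360.8), D (207.8), A (189.6), E (68.7).
The fifth oldest is D at 207.8 Ma, which lies in 251.902–201.4 Ma: the Triassic.
The sixth oldest is A at 189.6 Ma; separation = |207.8 − 189.6| = 18.2 Myr.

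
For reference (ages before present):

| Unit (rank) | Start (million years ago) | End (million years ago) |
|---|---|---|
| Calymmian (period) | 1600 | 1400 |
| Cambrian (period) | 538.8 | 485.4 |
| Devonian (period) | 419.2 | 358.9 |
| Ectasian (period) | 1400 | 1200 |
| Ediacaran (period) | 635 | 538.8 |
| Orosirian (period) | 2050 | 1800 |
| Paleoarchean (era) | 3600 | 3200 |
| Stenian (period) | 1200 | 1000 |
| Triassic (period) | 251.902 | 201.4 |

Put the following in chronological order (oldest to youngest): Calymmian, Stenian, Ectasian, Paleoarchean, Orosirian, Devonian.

The oldest of these is Paleoarchean (starts 3600 Ma) and the youngest is Devonian (ends 358.9 Ma).
In between, by decreasing start age: Orosirian (2050), Calymmian (1600), Ectasian (1400), Stenian (1200).

Paleoarchean, Orosirian, Calymmian, Ectasian, Stenian, Devonian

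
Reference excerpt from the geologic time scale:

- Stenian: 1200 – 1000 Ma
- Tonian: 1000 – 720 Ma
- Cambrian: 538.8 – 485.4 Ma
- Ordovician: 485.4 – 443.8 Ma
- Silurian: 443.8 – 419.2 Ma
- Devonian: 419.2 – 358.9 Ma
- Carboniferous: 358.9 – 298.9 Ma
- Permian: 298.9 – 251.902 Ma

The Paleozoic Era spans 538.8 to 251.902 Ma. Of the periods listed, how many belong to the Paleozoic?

6

Periods inside 538.8–251.902 Ma: Cambrian, Ordovician, Silurian, Devonian, Carboniferous, Permian — 6 in total.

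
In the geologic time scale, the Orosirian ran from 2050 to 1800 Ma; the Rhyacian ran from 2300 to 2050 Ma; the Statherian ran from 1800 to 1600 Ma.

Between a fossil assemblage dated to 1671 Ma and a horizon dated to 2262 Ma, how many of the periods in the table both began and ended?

1

The older date is 2262 Ma and the younger is 1671 Ma.
Periods with start < 2262 and end > 1671 Ma: Orosirian (2050–1800).
That is 1 complete period.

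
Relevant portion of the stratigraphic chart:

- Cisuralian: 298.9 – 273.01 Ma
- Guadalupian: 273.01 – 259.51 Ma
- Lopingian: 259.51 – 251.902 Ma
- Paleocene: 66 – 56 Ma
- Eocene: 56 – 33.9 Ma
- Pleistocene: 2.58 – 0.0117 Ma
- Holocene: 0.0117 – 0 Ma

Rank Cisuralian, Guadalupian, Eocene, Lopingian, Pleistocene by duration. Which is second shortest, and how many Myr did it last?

Lopingian, 7.608 million years

Durations: Cisuralian 25.89; Guadalupian 13.5; Eocene 22.1; Lopingian 7.608; Pleistocene 2.5683 Myr.
Sorted shortest-first: Pleistocene (2.5683), Lopingian (7.608), Guadalupian (13.5), Eocene (22.1), Cisuralian (25.89).
The second shortest is Lopingian at 7.608 Myr.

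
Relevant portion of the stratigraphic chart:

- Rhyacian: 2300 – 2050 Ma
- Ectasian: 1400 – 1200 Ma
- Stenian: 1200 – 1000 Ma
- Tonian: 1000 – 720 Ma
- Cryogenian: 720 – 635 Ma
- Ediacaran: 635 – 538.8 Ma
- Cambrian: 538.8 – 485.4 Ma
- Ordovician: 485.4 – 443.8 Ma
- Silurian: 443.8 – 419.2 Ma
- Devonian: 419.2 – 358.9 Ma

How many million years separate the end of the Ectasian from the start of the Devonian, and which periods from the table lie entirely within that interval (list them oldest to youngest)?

End of Ectasian = 1200 Ma; start of Devonian = 419.2 Ma.
Gap = 1200 − 419.2 = 780.8 Myr.
Periods wholly inside 1200–419.2 Ma: Stenian (1200–1000), Tonian (1000–720), Cryogenian (720–635), Ediacaran (635–538.8), Cambrian (538.8–485.4), Ordovician (485.4–443.8), Silurian (443.8–419.2).

780.8 million years; Stenian, Tonian, Cryogenian, Ediacaran, Cambrian, Ordovician, Silurian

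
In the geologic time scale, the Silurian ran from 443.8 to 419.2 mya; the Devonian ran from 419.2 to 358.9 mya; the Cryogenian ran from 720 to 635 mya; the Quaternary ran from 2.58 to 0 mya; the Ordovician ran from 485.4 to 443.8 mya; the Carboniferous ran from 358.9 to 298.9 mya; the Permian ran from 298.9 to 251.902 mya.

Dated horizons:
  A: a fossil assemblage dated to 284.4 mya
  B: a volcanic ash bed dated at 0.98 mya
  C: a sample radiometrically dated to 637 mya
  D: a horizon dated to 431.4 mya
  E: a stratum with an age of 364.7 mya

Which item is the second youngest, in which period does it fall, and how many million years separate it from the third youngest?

Sorted youngest-first by Ma: B (0.98), A (284.4), E (364.7), D (431.4), C (637).
The second youngest is A at 284.4 Ma, which lies in 298.9–251.902 Ma: the Permian.
The third youngest is E at 364.7 Ma; separation = |284.4 − 364.7| = 80.3 Myr.

A, in the Permian; 80.3 million years to E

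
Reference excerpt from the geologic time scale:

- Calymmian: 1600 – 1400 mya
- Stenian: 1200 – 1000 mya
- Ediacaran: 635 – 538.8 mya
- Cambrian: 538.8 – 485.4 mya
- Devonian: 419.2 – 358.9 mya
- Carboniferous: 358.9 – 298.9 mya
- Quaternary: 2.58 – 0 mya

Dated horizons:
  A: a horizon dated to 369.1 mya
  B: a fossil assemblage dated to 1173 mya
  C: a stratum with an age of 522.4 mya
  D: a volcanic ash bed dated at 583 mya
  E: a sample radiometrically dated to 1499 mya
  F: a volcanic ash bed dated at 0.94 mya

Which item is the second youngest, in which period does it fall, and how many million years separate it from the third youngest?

Smaller Ma means younger, so youngest first: F 0.94 < A 369.1 < C 522.4 < D 583 < B 1173 < E 1499.
Counting 2 along gives A (369.1 Ma); the excerpt puts that inside the Devonian, 419.2–358.9 Ma.
Next in line is C (522.4 Ma), and 522.4 − 369.1 = 153.3 Myr.

A, in the Devonian; 153.3 million years to C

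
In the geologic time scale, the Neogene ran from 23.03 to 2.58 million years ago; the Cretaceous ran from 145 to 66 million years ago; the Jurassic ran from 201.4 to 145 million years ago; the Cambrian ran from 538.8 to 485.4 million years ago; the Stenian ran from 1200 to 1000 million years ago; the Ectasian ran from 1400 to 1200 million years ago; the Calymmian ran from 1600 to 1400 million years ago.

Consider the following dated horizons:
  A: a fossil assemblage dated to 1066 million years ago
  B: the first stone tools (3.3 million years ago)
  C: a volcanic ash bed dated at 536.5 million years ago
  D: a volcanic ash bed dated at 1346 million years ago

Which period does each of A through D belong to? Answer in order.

A — Stenian; B — Neogene; C — Cambrian; D — Ectasian

A: 1066 Ma lies in 1200–1000 Ma, so Stenian.
B: 3.3 Ma lies in 23.03–2.58 Ma, so Neogene.
C: 536.5 Ma lies in 538.8–485.4 Ma, so Cambrian.
D: 1346 Ma lies in 1400–1200 Ma, so Ectasian.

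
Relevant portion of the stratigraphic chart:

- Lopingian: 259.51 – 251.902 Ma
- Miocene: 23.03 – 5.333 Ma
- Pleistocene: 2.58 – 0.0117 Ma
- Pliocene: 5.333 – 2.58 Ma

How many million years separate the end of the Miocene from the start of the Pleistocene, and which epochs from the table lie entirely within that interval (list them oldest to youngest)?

2.753 million years; Pliocene

End of Miocene = 5.333 Ma; start of Pleistocene = 2.58 Ma.
Gap = 5.333 − 2.58 = 2.753 Myr.
Epochs wholly inside 5.333–2.58 Ma: Pliocene (5.333–2.58).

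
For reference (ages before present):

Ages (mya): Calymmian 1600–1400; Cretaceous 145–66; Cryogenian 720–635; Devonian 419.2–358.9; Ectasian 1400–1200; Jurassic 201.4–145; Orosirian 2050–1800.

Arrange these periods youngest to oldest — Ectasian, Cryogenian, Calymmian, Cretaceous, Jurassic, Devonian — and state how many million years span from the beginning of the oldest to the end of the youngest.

Start ages (Ma): Calymmian 1600, Ectasian 1400, Cryogenian 720, Devonian 419.2, Jurassic 201.4, Cretaceous 145.
Ordered youngest to oldest: Cretaceous, Jurassic, Devonian, Cryogenian, Ectasian, Calymmian.
Span = 1600 − 66 = 1534 Myr.

Cretaceous, Jurassic, Devonian, Cryogenian, Ectasian, Calymmian; total span 1534 Myr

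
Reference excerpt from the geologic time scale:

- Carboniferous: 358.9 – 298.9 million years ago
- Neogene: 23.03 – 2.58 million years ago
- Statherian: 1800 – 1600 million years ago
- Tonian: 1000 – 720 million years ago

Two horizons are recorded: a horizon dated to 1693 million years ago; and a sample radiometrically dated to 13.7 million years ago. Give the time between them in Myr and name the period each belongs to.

1679.3 million years apart; the first in the Statherian, the second in the Neogene

Elapsed time: 1693 − 13.7 = 1679.3 Myr.
1693 Ma lies within 1800–1600 Ma: Statherian.
13.7 Ma lies within 23.03–2.58 Ma: Neogene.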